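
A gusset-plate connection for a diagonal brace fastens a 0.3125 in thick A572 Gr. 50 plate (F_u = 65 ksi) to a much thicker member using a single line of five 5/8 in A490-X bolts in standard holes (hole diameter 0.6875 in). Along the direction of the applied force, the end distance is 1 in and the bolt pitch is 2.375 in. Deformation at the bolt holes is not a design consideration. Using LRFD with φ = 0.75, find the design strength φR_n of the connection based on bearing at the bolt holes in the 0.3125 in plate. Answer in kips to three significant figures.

129 kips

Per bolt r_n = 1.5 l_c t F_u ≤ 3.0 d t F_u; upper limit = 3.0 × 0.625 × 0.3125 × 65 = 38.09 kips.
Edge bolt: l_c = 1 − 0.6875/2 = 0.6562 in → 1.5 × 0.6562 × 0.3125 × 65 = 20 → r_n = 20 kips.
Interior bolts: l_c = 2.375 − 0.6875 = 1.688 in → 1.5 × 1.688 × 0.3125 × 65 = 51.42 → r_n = 38.09 kips.
R_n = 1 × 20 + 4 × 38.09 = 172.3 kips.
Design strength φR_n = 0.75 × 172.3 = 129 kips.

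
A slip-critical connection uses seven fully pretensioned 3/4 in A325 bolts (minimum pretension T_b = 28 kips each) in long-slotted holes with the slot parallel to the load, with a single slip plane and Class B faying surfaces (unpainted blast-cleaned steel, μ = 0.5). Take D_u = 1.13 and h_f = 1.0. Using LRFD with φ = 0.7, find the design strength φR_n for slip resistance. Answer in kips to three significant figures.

77.5 kips

R_n = μ · D_u · h_f · T_b · n_s · n_b = 0.5 × 1.13 × 1.0 × 28 × 1 × 7 = 110.7 kips.
Design strength φR_n = 0.7 × 110.7 = 77.5 kips.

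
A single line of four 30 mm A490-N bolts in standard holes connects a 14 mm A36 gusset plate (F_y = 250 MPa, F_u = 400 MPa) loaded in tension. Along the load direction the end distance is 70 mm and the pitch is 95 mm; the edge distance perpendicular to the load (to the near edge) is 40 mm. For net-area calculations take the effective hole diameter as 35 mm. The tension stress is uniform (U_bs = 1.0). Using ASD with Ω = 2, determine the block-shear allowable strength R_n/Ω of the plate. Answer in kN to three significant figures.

Shear plane L_v = 70 + 3·95 = 355 mm; A_gv = 355 × 14 = 4970 mm².
A_nv = (355 − 3.5·35) × 14 = 3255 mm².
A_nt = (40 − 0.5·35) × 14 = 315 mm².
0.6 F_u A_nv = 781.2 kN; 0.6 F_y A_gv = 745.5 kN → shear yielding governs the shear term.
R_n = 745.5 + 1.0 × 400 × 315 / 1000 = 871.5 kN.
Allowable strength R_n/Ω = 871.5 / 2 = 436 kN.

436 kN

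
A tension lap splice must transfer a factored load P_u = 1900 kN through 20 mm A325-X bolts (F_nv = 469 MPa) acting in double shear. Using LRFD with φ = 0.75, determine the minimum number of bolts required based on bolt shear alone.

A_b = π·20²/4 = 314.2 mm².
Per-bolt design strength φR_n = 0.75 × 469 × 314.2 × 2 / 1000 = 221 kN.
n ≥ 1900 / 221 = 8.597 → use 9 bolts.

9 bolts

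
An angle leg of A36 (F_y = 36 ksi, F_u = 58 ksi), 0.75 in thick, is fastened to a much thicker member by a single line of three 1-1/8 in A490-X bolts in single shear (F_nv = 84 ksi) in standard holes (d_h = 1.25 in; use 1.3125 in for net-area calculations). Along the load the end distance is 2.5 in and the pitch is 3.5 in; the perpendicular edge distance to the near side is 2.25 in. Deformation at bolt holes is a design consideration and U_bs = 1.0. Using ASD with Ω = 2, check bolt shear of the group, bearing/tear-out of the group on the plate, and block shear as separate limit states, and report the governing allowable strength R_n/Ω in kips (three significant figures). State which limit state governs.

112 kips (block shear governs)

Bolt shear: A_b = π·1.125²/4 = 0.994 in²; R_n = 84 × 0.994 × 3 × 1 = 250.5 kips → 250.5 / 2 = 125 kips.
Bearing: edge l_c = 1.875, r_n = 97.88 kips; interior l_c = 2.25, r_n = 117.4 kips; R_n = 97.88 + 2·117.4 = 332.8 kips → 166 kips.
Block shear: A_gv = 7.125, A_nv = 4.664, A_nt = 1.195 in²; R_n = min(0.6F_uA_nv, 0.6F_yA_gv) + U_bs·F_u·A_nt = 223.2 kips → 112 kips.
Block shear governs: 112 kips.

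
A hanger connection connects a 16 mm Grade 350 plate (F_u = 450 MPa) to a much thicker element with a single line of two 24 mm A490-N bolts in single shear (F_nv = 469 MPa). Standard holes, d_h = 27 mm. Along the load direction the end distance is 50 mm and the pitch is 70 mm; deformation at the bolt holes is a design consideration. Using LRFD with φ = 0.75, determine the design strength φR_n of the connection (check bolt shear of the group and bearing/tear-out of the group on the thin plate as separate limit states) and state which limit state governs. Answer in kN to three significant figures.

Bolt shear: A_b = π·24²/4 = 452.4 mm²; R_n = 469 × 452.4 × 2 × 1 / 1000 = 424.3 kN → 0.75 × 424.3 = 318 kN.
Bearing (1.2 l_c t F_u ≤ 2.4 d t F_u): upper limit = 2.4·24·16·450 / 1000 = 414.7 kN.
  Edge l_c = 50 − 27/2 = 36.5 → r_n = 315.4 kN; interior l_c = 70 − 27 = 43 → r_n = 371.5 kN.
  R_n,bearing = 1·315.4 + 1·371.5 = 686.9 kN → 0.75 × 686.9 = 515 kN.
Bolt shear governs: 318 kN.

318 kN (bolt shear governs)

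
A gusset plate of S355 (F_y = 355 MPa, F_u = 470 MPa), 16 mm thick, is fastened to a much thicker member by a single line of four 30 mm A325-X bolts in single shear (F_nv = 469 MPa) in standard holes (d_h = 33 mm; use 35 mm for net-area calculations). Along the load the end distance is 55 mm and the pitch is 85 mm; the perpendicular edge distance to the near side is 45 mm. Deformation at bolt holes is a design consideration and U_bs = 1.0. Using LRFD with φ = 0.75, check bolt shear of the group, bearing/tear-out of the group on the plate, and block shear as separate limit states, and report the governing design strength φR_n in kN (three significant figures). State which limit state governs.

790 kN (block shear governs)

Bolt shear: A_b = π·30²/4 = 706.9 mm²; R_n = 469 × 706.9 × 4 × 1 / 1000 = 1326 kN → 0.75 × 1326 = 995 kN.
Bearing: edge l_c = 38.5, r_n = 347.4 kN; interior l_c = 52, r_n = 469.2 kN; R_n = 347.4 + 3·469.2 = 1755 kN → 1320 kN.
Block shear: A_gv = 4960, A_nv = 3000, A_nt = 440 mm²; R_n = min(0.6F_uA_nv, 0.6F_yA_gv) + U_bs·F_u·A_nt = 1053 kN → 790 kN.
Block shear governs: 790 kN.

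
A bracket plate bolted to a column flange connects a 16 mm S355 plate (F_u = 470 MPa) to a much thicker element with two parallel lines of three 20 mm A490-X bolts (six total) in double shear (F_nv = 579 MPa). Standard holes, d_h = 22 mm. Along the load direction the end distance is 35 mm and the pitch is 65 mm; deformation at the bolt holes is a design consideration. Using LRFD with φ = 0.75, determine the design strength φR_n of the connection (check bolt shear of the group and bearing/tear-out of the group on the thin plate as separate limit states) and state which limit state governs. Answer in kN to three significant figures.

1410 kN (bearing governs)

Bolt shear: A_b = π·20²/4 = 314.2 mm²; R_n = 579 × 314.2 × 6 × 2 / 1000 = 2183 kN → 0.75 × 2183 = 1640 kN.
Bearing (1.2 l_c t F_u ≤ 2.4 d t F_u): upper limit = 2.4·20·16·470 / 1000 = 361 kN.
  Edge l_c = 35 − 22/2 = 24 → r_n = 216.6 kN; interior l_c = 65 − 22 = 43 → r_n = 361 kN.
  R_n,bearing = 2·216.6 + 4·361 = 1877 kN → 0.75 × 1877 = 1410 kN.
Bearing governs: 1410 kN.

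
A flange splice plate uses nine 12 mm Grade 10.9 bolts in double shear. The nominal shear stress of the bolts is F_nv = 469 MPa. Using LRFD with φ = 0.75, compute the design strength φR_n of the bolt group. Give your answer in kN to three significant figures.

A_b = π × 12² / 4 = 113.1 mm².
R_n = F_nv · A_b · n · n_s = 469 × 113.1 × 9 × 2 / 1000 = 954.8 kN.
Design strength φR_n = 0.75 × 954.8 = 716 kN.

716 kN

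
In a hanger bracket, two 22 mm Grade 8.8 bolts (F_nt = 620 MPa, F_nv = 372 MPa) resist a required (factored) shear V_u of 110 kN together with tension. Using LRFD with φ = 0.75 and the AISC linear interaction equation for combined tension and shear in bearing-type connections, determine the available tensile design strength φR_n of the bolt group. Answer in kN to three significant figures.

276 kN

A_b = π·22²/4 = 380.1 mm²; f_rv = 110 × 1000 / (2 × 380.1) = 144.7 MPa.
F'_nt = 1.3 F_nt − (F_nt / φF_nv) f_rv = 1.3·620 − (620/(0.75·372))·144.7 = 484.5 MPa, capped at F_nt → F'_nt = 484.5 MPa.
R_n = F'_nt · A_b · n = 484.5 × 380.1 × 2 / 1000 = 368.3 kN.
Design strength φR_n = 0.75 × 368.3 = 276 kN.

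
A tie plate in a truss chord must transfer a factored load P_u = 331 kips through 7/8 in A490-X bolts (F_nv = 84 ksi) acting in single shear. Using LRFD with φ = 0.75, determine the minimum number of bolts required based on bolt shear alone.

9 bolts

A_b = π·0.875²/4 = 0.6013 in².
Per-bolt design strength φR_n = 0.75 × 84 × 0.6013 × 1 = 37.88 kips.
n ≥ 331 / 37.88 = 8.737 → use 9 bolts.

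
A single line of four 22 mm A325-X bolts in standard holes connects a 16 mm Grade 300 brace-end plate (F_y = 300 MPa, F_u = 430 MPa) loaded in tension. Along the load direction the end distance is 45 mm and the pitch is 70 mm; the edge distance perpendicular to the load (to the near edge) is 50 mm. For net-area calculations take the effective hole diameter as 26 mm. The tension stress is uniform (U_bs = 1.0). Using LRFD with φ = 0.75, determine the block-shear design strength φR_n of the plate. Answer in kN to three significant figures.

Shear plane L_v = 45 + 3·70 = 255 mm; A_gv = 255 × 16 = 4080 mm².
A_nv = (255 − 3.5·26) × 16 = 2624 mm².
A_nt = (50 − 0.5·26) × 16 = 592 mm².
0.6 F_u A_nv = 677 kN; 0.6 F_y A_gv = 734.4 kN → shear rupture governs the shear term.
R_n = 677 + 1.0 × 430 × 592 / 1000 = 931.6 kN.
Design strength φR_n = 0.75 × 931.6 = 699 kN.

699 kN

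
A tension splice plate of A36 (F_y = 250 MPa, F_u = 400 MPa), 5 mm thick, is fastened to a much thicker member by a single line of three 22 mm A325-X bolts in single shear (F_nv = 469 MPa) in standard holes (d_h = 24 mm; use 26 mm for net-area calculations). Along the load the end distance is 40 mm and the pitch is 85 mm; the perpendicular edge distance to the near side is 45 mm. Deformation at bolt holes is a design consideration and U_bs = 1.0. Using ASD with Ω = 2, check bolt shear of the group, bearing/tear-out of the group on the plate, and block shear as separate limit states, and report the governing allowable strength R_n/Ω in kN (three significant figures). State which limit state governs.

111 kN (block shear governs)

Bolt shear: A_b = π·22²/4 = 380.1 mm²; R_n = 469 × 380.1 × 3 × 1 / 1000 = 534.8 kN → 534.8 / 2 = 267 kN.
Bearing: edge l_c = 28, r_n = 67.2 kN; interior l_c = 61, r_n = 105.6 kN; R_n = 67.2 + 2·105.6 = 278.4 kN → 139 kN.
Block shear: A_gv = 1050, A_nv = 725, A_nt = 160 mm²; R_n = min(0.6F_uA_nv, 0.6F_yA_gv) + U_bs·F_u·A_nt = 221.5 kN → 111 kN.
Block shear governs: 111 kN.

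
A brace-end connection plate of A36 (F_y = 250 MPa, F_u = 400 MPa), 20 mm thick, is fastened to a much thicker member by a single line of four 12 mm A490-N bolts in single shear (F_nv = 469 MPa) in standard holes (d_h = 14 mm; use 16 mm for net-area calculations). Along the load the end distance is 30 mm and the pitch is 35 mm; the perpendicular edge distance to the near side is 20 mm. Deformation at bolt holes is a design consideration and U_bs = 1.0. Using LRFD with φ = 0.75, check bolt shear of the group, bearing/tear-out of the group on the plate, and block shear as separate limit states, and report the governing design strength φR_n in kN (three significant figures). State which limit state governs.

159 kN (bolt shear governs)

Bolt shear: A_b = π·12²/4 = 113.1 mm²; R_n = 469 × 113.1 × 4 × 1 / 1000 = 212.2 kN → 0.75 × 212.2 = 159 kN.
Bearing: edge l_c = 23, r_n = 220.8 kN; interior l_c = 21, r_n = 201.6 kN; R_n = 220.8 + 3·201.6 = 825.6 kN → 619 kN.
Block shear: A_gv = 2700, A_nv = 1580, A_nt = 240 mm²; R_n = min(0.6F_uA_nv, 0.6F_yA_gv) + U_bs·F_u·A_nt = 475.2 kN → 356 kN.
Bolt shear governs: 159 kN.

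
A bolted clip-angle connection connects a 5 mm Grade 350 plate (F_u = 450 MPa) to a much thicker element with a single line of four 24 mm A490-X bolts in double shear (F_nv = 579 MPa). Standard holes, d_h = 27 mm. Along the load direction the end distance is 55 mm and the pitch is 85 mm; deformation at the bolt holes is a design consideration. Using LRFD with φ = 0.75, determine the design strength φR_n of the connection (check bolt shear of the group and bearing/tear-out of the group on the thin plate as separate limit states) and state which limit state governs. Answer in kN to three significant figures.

Bolt shear: A_b = π·24²/4 = 452.4 mm²; R_n = 579 × 452.4 × 4 × 2 / 1000 = 2095 kN → 0.75 × 2095 = 1570 kN.
Bearing (1.2 l_c t F_u ≤ 2.4 d t F_u): upper limit = 2.4·24·5·450 / 1000 = 129.6 kN.
  Edge l_c = 55 − 27/2 = 41.5 → r_n = 112 kN; interior l_c = 85 − 27 = 58 → r_n = 129.6 kN.
  R_n,bearing = 1·112 + 3·129.6 = 500.8 kN → 0.75 × 500.8 = 376 kN.
Bearing governs: 376 kN.

376 kN (bearing governs)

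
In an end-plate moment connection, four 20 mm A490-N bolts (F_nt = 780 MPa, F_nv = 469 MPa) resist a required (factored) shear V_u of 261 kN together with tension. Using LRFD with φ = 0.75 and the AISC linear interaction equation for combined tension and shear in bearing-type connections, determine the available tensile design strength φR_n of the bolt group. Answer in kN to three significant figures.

522 kN

A_b = π·20²/4 = 314.2 mm²; f_rv = 261 × 1000 / (4 × 314.2) = 207.7 MPa.
F'_nt = 1.3 F_nt − (F_nt / φF_nv) f_rv = 1.3·780 − (780/(0.75·469))·207.7 = 553.4 MPa, capped at F_nt → F'_nt = 553.4 MPa.
R_n = F'_nt · A_b · n = 553.4 × 314.2 × 4 / 1000 = 695.5 kN.
Design strength φR_n = 0.75 × 695.5 = 522 kN.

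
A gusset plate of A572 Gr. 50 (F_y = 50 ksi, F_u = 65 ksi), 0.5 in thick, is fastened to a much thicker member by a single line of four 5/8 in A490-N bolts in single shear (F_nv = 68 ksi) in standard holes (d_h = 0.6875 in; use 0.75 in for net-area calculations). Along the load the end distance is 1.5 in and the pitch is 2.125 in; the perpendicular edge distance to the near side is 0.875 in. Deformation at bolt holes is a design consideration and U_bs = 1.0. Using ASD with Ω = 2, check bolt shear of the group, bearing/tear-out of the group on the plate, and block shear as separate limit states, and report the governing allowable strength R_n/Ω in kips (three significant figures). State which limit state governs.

41.7 kips (bolt shear governs)

Bolt shear: A_b = π·0.625²/4 = 0.3068 in²; R_n = 68 × 0.3068 × 4 × 1 = 83.45 kips → 83.45 / 2 = 41.7 kips.
Bearing: edge l_c = 1.156, r_n = 45.09 kips; interior l_c = 1.438, r_n = 48.75 kips; R_n = 45.09 + 3·48.75 = 191.3 kips → 95.7 kips.
Block shear: A_gv = 3.938, A_nv = 2.625, A_nt = 0.25 in²; R_n = min(0.6F_uA_nv, 0.6F_yA_gv) + U_bs·F_u·A_nt = 118.6 kips → 59.3 kips.
Bolt shear governs: 41.7 kips.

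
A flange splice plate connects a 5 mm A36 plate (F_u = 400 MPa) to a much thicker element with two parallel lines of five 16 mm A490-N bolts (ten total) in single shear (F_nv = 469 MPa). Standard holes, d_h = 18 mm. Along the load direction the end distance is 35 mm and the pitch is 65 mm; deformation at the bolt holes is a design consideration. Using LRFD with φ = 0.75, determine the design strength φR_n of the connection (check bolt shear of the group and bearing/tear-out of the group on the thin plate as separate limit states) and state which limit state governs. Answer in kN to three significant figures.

Bolt shear: A_b = π·16²/4 = 201.1 mm²; R_n = 469 × 201.1 × 10 × 1 / 1000 = 943 kN → 0.75 × 943 = 707 kN.
Bearing (1.2 l_c t F_u ≤ 2.4 d t F_u): upper limit = 2.4·16·5·400 / 1000 = 76.8 kN.
  Edge l_c = 35 − 18/2 = 26 → r_n = 62.4 kN; interior l_c = 65 − 18 = 47 → r_n = 76.8 kN.
  R_n,bearing = 2·62.4 + 8·76.8 = 739.2 kN → 0.75 × 739.2 = 554 kN.
Bearing governs: 554 kN.

554 kN (bearing governs)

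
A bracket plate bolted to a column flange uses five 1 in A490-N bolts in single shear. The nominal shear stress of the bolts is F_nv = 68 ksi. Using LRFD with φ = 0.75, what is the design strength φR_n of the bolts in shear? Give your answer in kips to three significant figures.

A_b = π × 1² / 4 = 0.7854 in².
R_n = F_nv · A_b · n · n_s = 68 × 0.7854 × 5 × 1 = 267 kips.
Design strength φR_n = 0.75 × 267 = 200 kips.

200 kips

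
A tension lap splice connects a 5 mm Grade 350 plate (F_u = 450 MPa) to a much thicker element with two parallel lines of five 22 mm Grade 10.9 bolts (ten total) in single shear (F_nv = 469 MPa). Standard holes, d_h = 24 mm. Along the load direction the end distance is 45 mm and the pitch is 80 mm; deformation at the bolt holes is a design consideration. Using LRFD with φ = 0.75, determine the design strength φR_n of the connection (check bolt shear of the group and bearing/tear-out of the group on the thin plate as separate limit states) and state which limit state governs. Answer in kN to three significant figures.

846 kN (bearing governs)

Bolt shear: A_b = π·22²/4 = 380.1 mm²; R_n = 469 × 380.1 × 10 × 1 / 1000 = 1783 kN → 0.75 × 1783 = 1340 kN.
Bearing (1.2 l_c t F_u ≤ 2.4 d t F_u): upper limit = 2.4·22·5·450 / 1000 = 118.8 kN.
  Edge l_c = 45 − 24/2 = 33 → r_n = 89.1 kN; interior l_c = 80 − 24 = 56 → r_n = 118.8 kN.
  R_n,bearing = 2·89.1 + 8·118.8 = 1129 kN → 0.75 × 1129 = 846 kN.
Bearing governs: 846 kN.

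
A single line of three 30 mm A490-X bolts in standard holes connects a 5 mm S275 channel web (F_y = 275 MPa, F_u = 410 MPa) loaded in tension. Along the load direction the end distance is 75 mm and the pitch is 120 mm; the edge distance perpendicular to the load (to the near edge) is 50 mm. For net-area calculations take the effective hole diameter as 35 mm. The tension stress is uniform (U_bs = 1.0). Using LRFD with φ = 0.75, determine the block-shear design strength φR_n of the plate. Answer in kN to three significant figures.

245 kN

Shear plane L_v = 75 + 2·120 = 315 mm; A_gv = 315 × 5 = 1575 mm².
A_nv = (315 − 2.5·35) × 5 = 1138 mm².
A_nt = (50 − 0.5·35) × 5 = 162.5 mm².
0.6 F_u A_nv = 279.8 kN; 0.6 F_y A_gv = 259.9 kN → shear yielding governs the shear term.
R_n = 259.9 + 1.0 × 410 × 162.5 / 1000 = 326.5 kN.
Design strength φR_n = 0.75 × 326.5 = 245 kN.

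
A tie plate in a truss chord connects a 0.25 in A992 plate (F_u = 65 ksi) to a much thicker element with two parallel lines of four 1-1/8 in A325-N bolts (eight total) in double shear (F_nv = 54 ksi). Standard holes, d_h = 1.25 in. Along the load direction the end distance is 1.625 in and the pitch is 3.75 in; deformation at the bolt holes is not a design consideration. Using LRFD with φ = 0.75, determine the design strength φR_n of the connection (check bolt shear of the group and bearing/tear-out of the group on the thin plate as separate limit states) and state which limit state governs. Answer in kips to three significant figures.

283 kips (bearing governs)

Bolt shear: A_b = π·1.125²/4 = 0.994 in²; R_n = 54 × 0.994 × 8 × 2 = 858.8 kips → 0.75 × 858.8 = 644 kips.
Bearing (1.5 l_c t F_u ≤ 3.0 d t F_u): upper limit = 3.0·1.125·0.25·65 = 54.84 kips.
  Edge l_c = 1.625 − 1.25/2 = 1 → r_n = 24.38 kips; interior l_c = 3.75 − 1.25 = 2.5 → r_n = 54.84 kips.
  R_n,bearing = 2·24.38 + 6·54.84 = 377.8 kips → 0.75 × 377.8 = 283 kips.
Bearing governs: 283 kips.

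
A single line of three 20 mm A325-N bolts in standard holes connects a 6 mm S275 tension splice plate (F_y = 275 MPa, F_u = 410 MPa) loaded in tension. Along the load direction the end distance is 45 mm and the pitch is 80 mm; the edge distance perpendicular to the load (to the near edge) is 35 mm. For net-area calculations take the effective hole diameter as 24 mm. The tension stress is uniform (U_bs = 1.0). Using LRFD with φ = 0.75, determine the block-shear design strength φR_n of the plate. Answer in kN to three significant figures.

195 kN

Shear plane L_v = 45 + 2·80 = 205 mm; A_gv = 205 × 6 = 1230 mm².
A_nv = (205 − 2.5·24) × 6 = 870 mm².
A_nt = (35 − 0.5·24) × 6 = 138 mm².
0.6 F_u A_nv = 214 kN; 0.6 F_y A_gv = 203 kN → shear yielding governs the shear term.
R_n = 203 + 1.0 × 410 × 138 / 1000 = 259.5 kN.
Design strength φR_n = 0.75 × 259.5 = 195 kN.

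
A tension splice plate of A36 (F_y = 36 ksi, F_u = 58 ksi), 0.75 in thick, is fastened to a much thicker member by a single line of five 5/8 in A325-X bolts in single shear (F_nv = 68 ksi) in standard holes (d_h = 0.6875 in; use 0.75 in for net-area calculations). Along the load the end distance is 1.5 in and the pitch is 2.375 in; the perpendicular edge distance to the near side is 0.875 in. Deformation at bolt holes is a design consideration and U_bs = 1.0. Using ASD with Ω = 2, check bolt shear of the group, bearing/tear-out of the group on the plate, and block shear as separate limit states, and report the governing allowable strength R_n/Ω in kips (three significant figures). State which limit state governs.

52.2 kips (bolt shear governs)

Bolt shear: A_b = π·0.625²/4 = 0.3068 in²; R_n = 68 × 0.3068 × 5 × 1 = 104.3 kips → 104.3 / 2 = 52.2 kips.
Bearing: edge l_c = 1.156, r_n = 60.36 kips; interior l_c = 1.688, r_n = 65.25 kips; R_n = 60.36 + 4·65.25 = 321.4 kips → 161 kips.
Block shear: A_gv = 8.25, A_nv = 5.719, A_nt = 0.375 in²; R_n = min(0.6F_uA_nv, 0.6F_yA_gv) + U_bs·F_u·A_nt = 199.9 kips → 100 kips.
Bolt shear governs: 52.2 kips.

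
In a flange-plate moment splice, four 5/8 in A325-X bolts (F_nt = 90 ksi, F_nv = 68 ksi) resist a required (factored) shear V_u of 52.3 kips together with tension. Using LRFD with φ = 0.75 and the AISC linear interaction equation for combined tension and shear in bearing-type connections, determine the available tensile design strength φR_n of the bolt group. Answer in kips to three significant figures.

A_b = π·0.625²/4 = 0.3068 in²; f_rv = 52.3 / (4 × 0.3068) = 42.62 ksi.
F'_nt = 1.3 F_nt − (F_nt / φF_nv) f_rv = 1.3·90 − (90/(0.75·68))·42.62 = 41.79 ksi, capped at F_nt → F'_nt = 41.79 ksi.
R_n = F'_nt · A_b · n = 41.79 × 0.3068 × 4 = 51.29 kips.
Design strength φR_n = 0.75 × 51.29 = 38.5 kips.

38.5 kips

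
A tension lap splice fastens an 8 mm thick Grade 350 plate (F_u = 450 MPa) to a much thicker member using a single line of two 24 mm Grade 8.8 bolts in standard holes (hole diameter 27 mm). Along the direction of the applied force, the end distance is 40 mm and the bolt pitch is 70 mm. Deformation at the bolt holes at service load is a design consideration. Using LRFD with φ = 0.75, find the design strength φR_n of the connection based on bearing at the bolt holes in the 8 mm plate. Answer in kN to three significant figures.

Per bolt r_n = 1.2 l_c t F_u ≤ 2.4 d t F_u; upper limit = 2.4 × 24 × 8 × 450 / 1000 = 207.4 kN.
Edge bolt: l_c = 40 − 27/2 = 26.5 mm → 1.2 × 26.5 × 8 × 450 / 1000 = 114.5 → r_n = 114.5 kN.
Interior bolts: l_c = 70 − 27 = 43 mm → 1.2 × 43 × 8 × 450 / 1000 = 185.8 → r_n = 185.8 kN.
R_n = 1 × 114.5 + 1 × 185.8 = 300.2 kN.
Design strength φR_n = 0.75 × 300.2 = 225 kN.

225 kN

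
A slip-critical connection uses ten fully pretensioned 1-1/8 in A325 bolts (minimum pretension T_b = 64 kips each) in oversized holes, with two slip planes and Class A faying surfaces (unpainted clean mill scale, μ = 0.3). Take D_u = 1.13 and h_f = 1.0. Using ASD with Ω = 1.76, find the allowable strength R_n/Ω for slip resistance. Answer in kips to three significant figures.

247 kips

R_n = μ · D_u · h_f · T_b · n_s · n_b = 0.3 × 1.13 × 1.0 × 64 × 2 × 10 = 433.9 kips.
Allowable strength R_n/Ω = 433.9 / 1.76 = 247 kips.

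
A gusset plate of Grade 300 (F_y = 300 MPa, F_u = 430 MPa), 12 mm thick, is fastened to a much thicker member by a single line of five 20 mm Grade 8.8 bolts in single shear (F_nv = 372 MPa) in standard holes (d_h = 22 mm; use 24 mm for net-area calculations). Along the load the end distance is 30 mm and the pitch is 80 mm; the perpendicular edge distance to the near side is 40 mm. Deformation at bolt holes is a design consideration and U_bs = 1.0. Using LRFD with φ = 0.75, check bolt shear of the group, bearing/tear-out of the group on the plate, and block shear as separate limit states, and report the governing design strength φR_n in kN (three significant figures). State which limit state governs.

Bolt shear: A_b = π·20²/4 = 314.2 mm²; R_n = 372 × 314.2 × 5 × 1 / 1000 = 584.3 kN → 0.75 × 584.3 = 438 kN.
Bearing: edge l_c = 19, r_n = 117.6 kN; interior l_c = 58, r_n = 247.7 kN; R_n = 117.6 + 4·247.7 = 1108 kN → 831 kN.
Block shear: A_gv = 4200, A_nv = 2904, A_nt = 336 mm²; R_n = min(0.6F_uA_nv, 0.6F_yA_gv) + U_bs·F_u·A_nt = 893.7 kN → 670 kN.
Bolt shear governs: 438 kN.

438 kN (bolt shear governs)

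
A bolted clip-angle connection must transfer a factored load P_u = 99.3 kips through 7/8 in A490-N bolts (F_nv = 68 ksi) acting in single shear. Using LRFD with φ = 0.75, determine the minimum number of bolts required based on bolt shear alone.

A_b = π·0.875²/4 = 0.6013 in².
Per-bolt design strength φR_n = 0.75 × 68 × 0.6013 × 1 = 30.67 kips.
n ≥ 99.3 / 30.67 = 3.238 → use 4 bolts.

4 bolts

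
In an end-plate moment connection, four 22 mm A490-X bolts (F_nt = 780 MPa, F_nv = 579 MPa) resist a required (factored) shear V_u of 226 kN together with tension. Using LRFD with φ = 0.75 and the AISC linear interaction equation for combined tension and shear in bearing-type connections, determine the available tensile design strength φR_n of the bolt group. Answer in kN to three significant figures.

A_b = π·22²/4 = 380.1 mm²; f_rv = 226 × 1000 / (4 × 380.1) = 148.6 MPa.
F'_nt = 1.3 F_nt − (F_nt / φF_nv) f_rv = 1.3·780 − (780/(0.75·579))·148.6 = 747 MPa, capped at F_nt → F'_nt = 747 MPa.
R_n = F'_nt · A_b · n = 747 × 380.1 × 4 / 1000 = 1136 kN.
Design strength φR_n = 0.75 × 1136 = 852 kN.

852 kN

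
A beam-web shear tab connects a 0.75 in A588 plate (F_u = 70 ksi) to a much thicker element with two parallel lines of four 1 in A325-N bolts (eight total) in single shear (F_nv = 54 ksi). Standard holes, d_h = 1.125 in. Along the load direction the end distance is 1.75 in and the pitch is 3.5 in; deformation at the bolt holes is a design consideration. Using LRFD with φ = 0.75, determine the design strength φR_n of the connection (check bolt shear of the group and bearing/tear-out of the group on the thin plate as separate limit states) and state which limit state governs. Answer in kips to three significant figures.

254 kips (bolt shear governs)

Bolt shear: A_b = π·1²/4 = 0.7854 in²; R_n = 54 × 0.7854 × 8 × 1 = 339.3 kips → 0.75 × 339.3 = 254 kips.
Bearing (1.2 l_c t F_u ≤ 2.4 d t F_u): upper limit = 2.4·1·0.75·70 = 126 kips.
  Edge l_c = 1.75 − 1.125/2 = 1.188 → r_n = 74.81 kips; interior l_c = 3.5 − 1.125 = 2.375 → r_n = 126 kips.
  R_n,bearing = 2·74.81 + 6·126 = 905.6 kips → 0.75 × 905.6 = 679 kips.
Bolt shear governs: 254 kips.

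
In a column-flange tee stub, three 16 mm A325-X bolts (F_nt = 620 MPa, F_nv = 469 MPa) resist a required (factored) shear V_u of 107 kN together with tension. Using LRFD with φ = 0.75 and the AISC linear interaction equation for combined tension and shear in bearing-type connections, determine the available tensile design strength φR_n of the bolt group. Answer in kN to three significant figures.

223 kN

A_b = π·16²/4 = 201.1 mm²; f_rv = 107 × 1000 / (3 × 201.1) = 177.4 MPa.
F'_nt = 1.3 F_nt − (F_nt / φF_nv) f_rv = 1.3·620 − (620/(0.75·469))·177.4 = 493.3 MPa, capped at F_nt → F'_nt = 493.3 MPa.
R_n = F'_nt · A_b · n = 493.3 × 201.1 × 3 / 1000 = 297.6 kN.
Design strength φR_n = 0.75 × 297.6 = 223 kN.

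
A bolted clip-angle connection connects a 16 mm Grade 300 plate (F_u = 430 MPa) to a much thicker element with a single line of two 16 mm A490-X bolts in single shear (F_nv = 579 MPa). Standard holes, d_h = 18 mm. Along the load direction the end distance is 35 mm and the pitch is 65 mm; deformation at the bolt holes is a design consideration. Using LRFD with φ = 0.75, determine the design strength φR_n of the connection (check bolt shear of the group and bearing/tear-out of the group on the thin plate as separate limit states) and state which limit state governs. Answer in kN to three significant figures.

175 kN (bolt shear governs)

Bolt shear: A_b = π·16²/4 = 201.1 mm²; R_n = 579 × 201.1 × 2 × 1 / 1000 = 232.8 kN → 0.75 × 232.8 = 175 kN.
Bearing (1.2 l_c t F_u ≤ 2.4 d t F_u): upper limit = 2.4·16·16·430 / 1000 = 264.2 kN.
  Edge l_c = 35 − 18/2 = 26 → r_n = 214.7 kN; interior l_c = 65 − 18 = 47 → r_n = 264.2 kN.
  R_n,bearing = 1·214.7 + 1·264.2 = 478.8 kN → 0.75 × 478.8 = 359 kN.
Bolt shear governs: 175 kN.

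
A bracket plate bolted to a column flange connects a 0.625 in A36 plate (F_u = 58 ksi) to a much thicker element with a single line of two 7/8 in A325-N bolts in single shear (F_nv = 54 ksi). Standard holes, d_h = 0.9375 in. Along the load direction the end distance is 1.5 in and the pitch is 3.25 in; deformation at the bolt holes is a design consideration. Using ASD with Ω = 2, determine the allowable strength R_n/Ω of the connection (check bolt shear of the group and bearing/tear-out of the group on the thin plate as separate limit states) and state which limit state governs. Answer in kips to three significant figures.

Bolt shear: A_b = π·0.875²/4 = 0.6013 in²; R_n = 54 × 0.6013 × 2 × 1 = 64.94 kips → 64.94 / 2 = 32.5 kips.
Bearing (1.2 l_c t F_u ≤ 2.4 d t F_u): upper limit = 2.4·0.875·0.625·58 = 76.12 kips.
  Edge l_c = 1.5 − 0.9375/2 = 1.031 → r_n = 44.86 kips; interior l_c = 3.25 − 0.9375 = 2.312 → r_n = 76.12 kips.
  R_n,bearing = 1·44.86 + 1·76.12 = 121 kips → 121 / 2 = 60.5 kips.
Bolt shear governs: 32.5 kips.

32.5 kips (bolt shear governs)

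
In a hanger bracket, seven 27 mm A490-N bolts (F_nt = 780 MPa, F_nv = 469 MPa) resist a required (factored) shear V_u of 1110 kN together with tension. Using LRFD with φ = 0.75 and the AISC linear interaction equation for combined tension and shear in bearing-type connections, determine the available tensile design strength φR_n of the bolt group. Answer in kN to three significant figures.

A_b = π·27²/4 = 572.6 mm²; f_rv = 1110 × 1000 / (7 × 572.6) = 277 MPa.
F'_nt = 1.3 F_nt − (F_nt / φF_nv) f_rv = 1.3·780 − (780/(0.75·469))·277 = 399.9 MPa, capped at F_nt → F'_nt = 399.9 MPa.
R_n = F'_nt · A_b · n = 399.9 × 572.6 × 7 / 1000 = 1603 kN.
Design strength φR_n = 0.75 × 1603 = 1200 kN.

1200 kN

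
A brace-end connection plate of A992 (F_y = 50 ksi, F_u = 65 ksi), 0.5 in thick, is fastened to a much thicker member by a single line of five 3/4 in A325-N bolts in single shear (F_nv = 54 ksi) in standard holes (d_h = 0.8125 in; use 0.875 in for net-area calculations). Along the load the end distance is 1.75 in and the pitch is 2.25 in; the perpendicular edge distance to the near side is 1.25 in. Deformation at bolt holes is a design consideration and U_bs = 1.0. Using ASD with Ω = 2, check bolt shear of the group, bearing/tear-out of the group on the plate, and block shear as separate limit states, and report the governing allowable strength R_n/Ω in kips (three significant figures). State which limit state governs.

Bolt shear: A_b = π·0.75²/4 = 0.4418 in²; R_n = 54 × 0.4418 × 5 × 1 = 119.3 kips → 119.3 / 2 = 59.6 kips.
Bearing: edge l_c = 1.344, r_n = 52.41 kips; interior l_c = 1.438, r_n = 56.06 kips; R_n = 52.41 + 4·56.06 = 276.7 kips → 138 kips.
Block shear: A_gv = 5.375, A_nv = 3.406, A_nt = 0.4062 in²; R_n = min(0.6F_uA_nv, 0.6F_yA_gv) + U_bs·F_u·A_nt = 159.2 kips → 79.6 kips.
Bolt shear governs: 59.6 kips.

59.6 kips (bolt shear governs)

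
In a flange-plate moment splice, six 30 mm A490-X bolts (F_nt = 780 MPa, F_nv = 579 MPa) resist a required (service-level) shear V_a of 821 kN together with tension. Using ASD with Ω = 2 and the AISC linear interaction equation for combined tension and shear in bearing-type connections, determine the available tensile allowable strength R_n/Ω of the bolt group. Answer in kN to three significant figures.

A_b = π·30²/4 = 706.9 mm²; f_rv = 821 × 1000 / (6 × 706.9) = 193.6 MPa.
F'_nt = 1.3 F_nt − (Ω F_nt / F_nv) f_rv = 1.3·780 − (2·780/579)·193.6 = 492.4 MPa, capped at F_nt → F'_nt = 492.4 MPa.
R_n = F'_nt · A_b · n = 492.4 × 706.9 × 6 / 1000 = 2089 kN.
Allowable strength R_n/Ω = 2089 / 2 = 1040 kN.

1040 kN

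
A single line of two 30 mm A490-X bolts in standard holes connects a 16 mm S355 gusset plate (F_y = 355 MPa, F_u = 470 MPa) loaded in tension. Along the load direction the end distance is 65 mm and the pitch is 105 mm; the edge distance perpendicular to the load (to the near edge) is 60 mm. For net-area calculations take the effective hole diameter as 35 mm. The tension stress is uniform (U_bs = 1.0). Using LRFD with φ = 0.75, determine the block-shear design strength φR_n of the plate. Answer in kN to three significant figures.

Shear plane L_v = 65 + 1·105 = 170 mm; A_gv = 170 × 16 = 2720 mm².
A_nv = (170 − 1.5·35) × 16 = 1880 mm².
A_nt = (60 − 0.5·35) × 16 = 680 mm².
0.6 F_u A_nv = 530.2 kN; 0.6 F_y A_gv = 579.4 kN → shear rupture governs the shear term.
R_n = 530.2 + 1.0 × 470 × 680 / 1000 = 849.8 kN.
Design strength φR_n = 0.75 × 849.8 = 637 kN.

637 kN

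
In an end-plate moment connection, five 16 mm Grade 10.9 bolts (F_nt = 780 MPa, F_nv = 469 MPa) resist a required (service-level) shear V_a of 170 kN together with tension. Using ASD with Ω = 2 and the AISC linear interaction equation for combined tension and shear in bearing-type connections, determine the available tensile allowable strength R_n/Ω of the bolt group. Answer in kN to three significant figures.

A_b = π·16²/4 = 201.1 mm²; f_rv = 170 × 1000 / (5 × 201.1) = 169.1 MPa.
F'_nt = 1.3 F_nt − (Ω F_nt / F_nv) f_rv = 1.3·780 − (2·780/469)·169.1 = 451.5 MPa, capped at F_nt → F'_nt = 451.5 MPa.
R_n = F'_nt · A_b · n = 451.5 × 201.1 × 5 / 1000 = 453.9 kN.
Allowable strength R_n/Ω = 453.9 / 2 = 227 kN.

227 kN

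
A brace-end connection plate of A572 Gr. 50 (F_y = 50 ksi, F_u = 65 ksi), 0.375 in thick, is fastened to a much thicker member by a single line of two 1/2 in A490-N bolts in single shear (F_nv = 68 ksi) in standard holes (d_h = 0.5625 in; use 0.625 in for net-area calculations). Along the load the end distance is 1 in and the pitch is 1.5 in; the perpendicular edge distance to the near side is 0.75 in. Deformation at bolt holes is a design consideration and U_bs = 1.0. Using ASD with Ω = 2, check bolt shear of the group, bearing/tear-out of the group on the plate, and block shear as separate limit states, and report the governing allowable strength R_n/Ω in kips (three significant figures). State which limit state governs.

Bolt shear: A_b = π·0.5²/4 = 0.1963 in²; R_n = 68 × 0.1963 × 2 × 1 = 26.7 kips → 26.7 / 2 = 13.4 kips.
Bearing: edge l_c = 0.7188, r_n = 21.02 kips; interior l_c = 0.9375, r_n = 27.42 kips; R_n = 21.02 + 1·27.42 = 48.45 kips → 24.2 kips.
Block shear: A_gv = 0.9375, A_nv = 0.5859, A_nt = 0.1641 in²; R_n = min(0.6F_uA_nv, 0.6F_yA_gv) + U_bs·F_u·A_nt = 33.52 kips → 16.8 kips.
Bolt shear governs: 13.4 kips.

13.4 kips (bolt shear governs)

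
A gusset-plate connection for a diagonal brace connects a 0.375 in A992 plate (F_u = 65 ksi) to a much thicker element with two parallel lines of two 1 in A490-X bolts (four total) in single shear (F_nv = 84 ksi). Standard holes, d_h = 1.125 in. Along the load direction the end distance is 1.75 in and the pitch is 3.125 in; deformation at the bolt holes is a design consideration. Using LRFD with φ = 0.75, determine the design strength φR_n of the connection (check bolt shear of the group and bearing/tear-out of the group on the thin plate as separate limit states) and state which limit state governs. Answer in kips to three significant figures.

Bolt shear: A_b = π·1²/4 = 0.7854 in²; R_n = 84 × 0.7854 × 4 × 1 = 263.9 kips → 0.75 × 263.9 = 198 kips.
Bearing (1.2 l_c t F_u ≤ 2.4 d t F_u): upper limit = 2.4·1·0.375·65 = 58.5 kips.
  Edge l_c = 1.75 − 1.125/2 = 1.188 → r_n = 34.73 kips; interior l_c = 3.125 − 1.125 = 2 → r_n = 58.5 kips.
  R_n,bearing = 2·34.73 + 2·58.5 = 186.5 kips → 0.75 × 186.5 = 140 kips.
Bearing governs: 140 kips.

140 kips (bearing governs)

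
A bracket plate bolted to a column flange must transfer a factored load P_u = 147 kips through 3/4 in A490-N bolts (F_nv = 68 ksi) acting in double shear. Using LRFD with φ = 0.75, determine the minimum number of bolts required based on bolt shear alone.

A_b = π·0.75²/4 = 0.4418 in².
Per-bolt design strength φR_n = 0.75 × 68 × 0.4418 × 2 = 45.06 kips.
n ≥ 147 / 45.06 = 3.262 → use 4 bolts.

4 bolts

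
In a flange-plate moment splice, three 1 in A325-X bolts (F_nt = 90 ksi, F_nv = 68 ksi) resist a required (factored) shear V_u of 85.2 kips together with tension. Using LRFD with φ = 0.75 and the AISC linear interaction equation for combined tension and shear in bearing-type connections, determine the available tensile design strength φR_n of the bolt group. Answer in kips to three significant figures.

94 kips

A_b = π·1²/4 = 0.7854 in²; f_rv = 85.2 / (3 × 0.7854) = 36.16 ksi.
F'_nt = 1.3 F_nt − (F_nt / φF_nv) f_rv = 1.3·90 − (90/(0.75·68))·36.16 = 53.19 ksi, capped at F_nt → F'_nt = 53.19 ksi.
R_n = F'_nt · A_b · n = 53.19 × 0.7854 × 3 = 125.3 kips.
Design strength φR_n = 0.75 × 125.3 = 94 kips.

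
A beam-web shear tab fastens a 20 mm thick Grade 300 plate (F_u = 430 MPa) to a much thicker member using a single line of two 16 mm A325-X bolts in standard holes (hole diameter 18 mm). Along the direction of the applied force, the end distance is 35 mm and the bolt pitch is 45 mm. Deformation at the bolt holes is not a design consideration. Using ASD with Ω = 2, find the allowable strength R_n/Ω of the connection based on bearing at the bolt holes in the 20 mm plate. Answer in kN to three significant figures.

342 kN

Per bolt r_n = 1.5 l_c t F_u ≤ 3.0 d t F_u; upper limit = 3.0 × 16 × 20 × 430 / 1000 = 412.8 kN.
Edge bolt: l_c = 35 − 18/2 = 26 mm → 1.5 × 26 × 20 × 430 / 1000 = 335.4 → r_n = 335.4 kN.
Interior bolts: l_c = 45 − 18 = 27 mm → 1.5 × 27 × 20 × 430 / 1000 = 348.3 → r_n = 348.3 kN.
R_n = 1 × 335.4 + 1 × 348.3 = 683.7 kN.
Allowable strength R_n/Ω = 683.7 / 2 = 342 kN.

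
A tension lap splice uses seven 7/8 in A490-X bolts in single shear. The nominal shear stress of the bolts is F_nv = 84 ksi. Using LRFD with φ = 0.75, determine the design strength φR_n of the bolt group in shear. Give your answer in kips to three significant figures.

A_b = π × 0.875² / 4 = 0.6013 in².
R_n = F_nv · A_b · n · n_s = 84 × 0.6013 × 7 × 1 = 353.6 kips.
Design strength φR_n = 0.75 × 353.6 = 265 kips.

265 kips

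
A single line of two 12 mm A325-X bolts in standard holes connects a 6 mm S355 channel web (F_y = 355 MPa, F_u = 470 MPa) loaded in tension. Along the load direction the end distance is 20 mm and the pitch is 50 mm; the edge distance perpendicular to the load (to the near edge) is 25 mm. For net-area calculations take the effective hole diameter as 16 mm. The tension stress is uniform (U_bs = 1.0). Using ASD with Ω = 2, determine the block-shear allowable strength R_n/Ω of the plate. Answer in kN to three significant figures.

62.9 kN

Shear plane L_v = 20 + 1·50 = 70 mm; A_gv = 70 × 6 = 420 mm².
A_nv = (70 − 1.5·16) × 6 = 276 mm².
A_nt = (25 − 0.5·16) × 6 = 102 mm².
0.6 F_u A_nv = 77.83 kN; 0.6 F_y A_gv = 89.46 kN → shear rupture governs the shear term.
R_n = 77.83 + 1.0 × 470 × 102 / 1000 = 125.8 kN.
Allowable strength R_n/Ω = 125.8 / 2 = 62.9 kN.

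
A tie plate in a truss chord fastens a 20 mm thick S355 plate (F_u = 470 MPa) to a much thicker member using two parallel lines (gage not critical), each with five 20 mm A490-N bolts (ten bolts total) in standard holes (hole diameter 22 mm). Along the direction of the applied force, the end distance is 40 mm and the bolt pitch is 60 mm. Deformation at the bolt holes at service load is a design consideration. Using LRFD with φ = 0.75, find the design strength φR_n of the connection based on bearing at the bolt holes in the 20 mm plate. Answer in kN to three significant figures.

3060 kN

Per bolt r_n = 1.2 l_c t F_u ≤ 2.4 d t F_u; upper limit = 2.4 × 20 × 20 × 470 / 1000 = 451.2 kN.
Edge bolt: l_c = 40 − 22/2 = 29 mm → 1.2 × 29 × 20 × 470 / 1000 = 327.1 → r_n = 327.1 kN.
Interior bolts: l_c = 60 − 22 = 38 mm → 1.2 × 38 × 20 × 470 / 1000 = 428.6 → r_n = 428.6 kN.
R_n = 2 × 327.1 + 8 × 428.6 = 4083 kN.
Design strength φR_n = 0.75 × 4083 = 3060 kN.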